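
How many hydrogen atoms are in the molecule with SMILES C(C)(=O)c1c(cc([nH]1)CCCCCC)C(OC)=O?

21

Hydrogens are implicit in SMILES; fill each atom to its normal valence:
  5 × C: 2 H each → 10
  3 × C: 3 H each → 9
  3 × C (aromatic): no H
  3 × O: no H
  2 × C: no H
  1 × C (aromatic): 1 H
  1 × N (aromatic): 1 H
  Total hydrogens = 21.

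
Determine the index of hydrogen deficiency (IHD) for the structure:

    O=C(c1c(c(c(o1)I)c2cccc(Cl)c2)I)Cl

Molecular formula from the SMILES: C11H4Cl2I2O2.
DoU = (2C + 2 + N − H − X)/2 = (2·11 + 2 + 0 − 4 − 4)/2 = 16/2 = 8.
(Structurally: 2 ring(s) + 6 π bond(s) = 8.)

8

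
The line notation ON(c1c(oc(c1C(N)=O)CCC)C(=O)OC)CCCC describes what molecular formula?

Heavy atoms from the SMILES: 14 C, 2 N, 5 O.
Implicit hydrogens by atom environment:
  5 × C: 2 H each → 10
  4 × C (aromatic): no H
  3 × C: 3 H each → 9
  3 × O: no H
  2 × C: no H
  1 × N: 2 H
  1 × N: no H
  1 × O: 1 H
  1 × O (aromatic): no H
  Total hydrogens = 22.
Molecular formula: C14H22N2O5

C14H22N2O5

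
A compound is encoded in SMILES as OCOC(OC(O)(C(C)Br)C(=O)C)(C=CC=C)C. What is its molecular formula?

Heavy atoms from the SMILES: 1 Br, 12 C, 5 O.
Implicit hydrogens by atom environment:
  4 × C: 1 H each → 4
  3 × C: 3 H each → 9
  3 × C: no H
  3 × O: no H
  2 × C: 2 H each → 4
  2 × O: 1 H each → 2
  1 × Br: no H
  Total hydrogens = 19.
Molecular formula: C12H19BrO5

C12H19BrO5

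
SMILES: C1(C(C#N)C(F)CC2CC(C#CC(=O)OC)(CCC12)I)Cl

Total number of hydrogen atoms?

Hydrogens are implicit in SMILES; fill each atom to its normal valence:
  5 × C: 1 H each → 5
  5 × C: no H
  4 × C: 2 H each → 8
  2 × O: no H
  1 × C: 3 H
  1 × Cl: no H
  1 × F: no H
  1 × I: no H
  1 × N: no H
  Total hydrogens = 16.

16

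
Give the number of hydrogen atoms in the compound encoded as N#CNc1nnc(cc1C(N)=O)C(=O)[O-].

Hydrogens are implicit in SMILES; fill each atom to its normal valence:
  3 × C (aromatic): no H
  3 × C: no H
  2 × N (aromatic): no H
  2 × O: no H
  1 × C (aromatic): 1 H
  1 × N: 2 H
  1 × N: 1 H
  1 × N: no H
  1 × O (charge -1): no H
  Total hydrogens = 4.

4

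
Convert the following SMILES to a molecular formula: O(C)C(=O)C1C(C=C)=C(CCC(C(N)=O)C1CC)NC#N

C15H21N3O3

Heavy atoms from the SMILES: 15 C, 3 N, 3 O.
Implicit hydrogens by atom environment:
  5 × C: no H
  4 × C: 2 H each → 8
  4 × C: 1 H each → 4
  3 × O: no H
  2 × C: 3 H each → 6
  1 × N: 2 H
  1 × N: 1 H
  1 × N: no H
  Total hydrogens = 21.
Molecular formula: C15H21N3O3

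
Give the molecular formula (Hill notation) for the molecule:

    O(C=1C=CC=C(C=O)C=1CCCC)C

C12H16O2

Heavy atoms from the SMILES: 12 C, 2 O.
Implicit hydrogens by atom environment:
  3 × C: 2 H each → 6
  3 × C (aromatic): 1 H each → 3
  3 × C (aromatic): no H
  2 × C: 3 H each → 6
  2 × O: no H
  1 × C: 1 H
  Total hydrogens = 16.
Molecular formula: C12H16O2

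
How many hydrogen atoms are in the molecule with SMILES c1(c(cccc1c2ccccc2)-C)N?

13

Hydrogens are implicit in SMILES; fill each atom to its normal valence:
  8 × C (aromatic): 1 H each → 8
  4 × C (aromatic): no H
  1 × C: 3 H
  1 × N: 2 H
  Total hydrogens = 13.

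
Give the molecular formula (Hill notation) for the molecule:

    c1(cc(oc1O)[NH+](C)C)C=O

C7H10NO3+

Heavy atoms from the SMILES: 7 C, 1 N, 3 O.
Implicit hydrogens by atom environment:
  3 × C (aromatic): no H
  2 × C: 3 H each → 6
  1 × C (aromatic): 1 H
  1 × C: 1 H
  1 × N (charge +1): 1 H
  1 × O: 1 H
  1 × O (aromatic): no H
  1 × O: no H
  Total hydrogens = 10.
Net charge +1.
Molecular formula: C7H10NO3+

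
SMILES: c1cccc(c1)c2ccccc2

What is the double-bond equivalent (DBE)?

Molecular formula from the SMILES: C12H10.
DoU = (2C + 2 + N − H − X)/2 = (2·12 + 2 + 0 − 10 − 0)/2 = 16/2 = 8.
(Structurally: 2 ring(s) + 6 π bond(s) = 8.)

8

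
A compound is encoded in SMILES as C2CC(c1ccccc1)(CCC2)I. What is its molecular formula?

Heavy atoms from the SMILES: 12 C, 1 I.
Implicit hydrogens by atom environment:
  5 × C: 2 H each → 10
  5 × C (aromatic): 1 H each → 5
  1 × C: no H
  1 × C (aromatic): no H
  1 × I: no H
  Total hydrogens = 15.
Molecular formula: C12H15I

C12H15I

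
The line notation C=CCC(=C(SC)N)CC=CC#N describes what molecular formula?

C10H14N2S

Heavy atoms from the SMILES: 10 C, 2 N, 1 S.
Implicit hydrogens by atom environment:
  3 × C: 2 H each → 6
  3 × C: 1 H each → 3
  3 × C: no H
  1 × C: 3 H
  1 × N: 2 H
  1 × N: no H
  1 × S: no H
  Total hydrogens = 14.
Molecular formula: C10H14N2S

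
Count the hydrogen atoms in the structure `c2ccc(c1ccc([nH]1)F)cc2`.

8

Hydrogens are implicit in SMILES; fill each atom to its normal valence:
  7 × C (aromatic): 1 H each → 7
  3 × C (aromatic): no H
  1 × F: no H
  1 × N (aromatic): 1 H
  Total hydrogens = 8.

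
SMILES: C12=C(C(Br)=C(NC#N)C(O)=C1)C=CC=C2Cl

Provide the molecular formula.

Heavy atoms from the SMILES: 1 Br, 11 C, 1 Cl, 2 N, 1 O.
Implicit hydrogens by atom environment:
  6 × C (aromatic): no H
  4 × C (aromatic): 1 H each → 4
  1 × Br: no H
  1 × C: no H
  1 × Cl: no H
  1 × N: 1 H
  1 × N: no H
  1 × O: 1 H
  Total hydrogens = 6.
Molecular formula: C11H6BrClN2O

C11H6BrClN2O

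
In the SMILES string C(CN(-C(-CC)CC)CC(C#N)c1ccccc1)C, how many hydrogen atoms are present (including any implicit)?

Hydrogens are implicit in SMILES; fill each atom to its normal valence:
  5 × C: 2 H each → 10
  5 × C (aromatic): 1 H each → 5
  3 × C: 3 H each → 9
  2 × C: 1 H each → 2
  2 × N: no H
  1 × C: no H
  1 × C (aromatic): no H
  Total hydrogens = 26.

26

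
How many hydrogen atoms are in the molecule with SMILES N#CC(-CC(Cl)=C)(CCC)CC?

Hydrogens are implicit in SMILES; fill each atom to its normal valence:
  5 × C: 2 H each → 10
  3 × C: no H
  2 × C: 3 H each → 6
  1 × Cl: no H
  1 × N: no H
  Total hydrogens = 16.

16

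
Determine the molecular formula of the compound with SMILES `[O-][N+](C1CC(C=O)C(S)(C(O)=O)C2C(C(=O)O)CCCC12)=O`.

Heavy atoms from the SMILES: 13 C, 1 N, 7 O, 1 S.
Implicit hydrogens by atom environment:
  6 × C: 1 H each → 6
  4 × C: 2 H each → 8
  4 × O: no H
  3 × C: no H
  2 × O: 1 H each → 2
  1 × N (charge +1): no H
  1 × O (charge -1): no H
  1 × S: 1 H
  Total hydrogens = 17.
Molecular formula: C13H17NO7S

C13H17NO7S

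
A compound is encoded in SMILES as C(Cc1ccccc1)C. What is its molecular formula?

Heavy atoms from the SMILES: 9 C.
Implicit hydrogens by atom environment:
  5 × C (aromatic): 1 H each → 5
  2 × C: 2 H each → 4
  1 × C: 3 H
  1 × C (aromatic): no H
  Total hydrogens = 12.
Molecular formula: C9H12

C9H12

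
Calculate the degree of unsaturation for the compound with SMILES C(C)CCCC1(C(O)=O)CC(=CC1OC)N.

Molecular formula from the SMILES: C12H21NO3.
DoU = (2C + 2 + N − H − X)/2 = (2·12 + 2 + 1 − 21 − 0)/2 = 6/2 = 3.
(Structurally: 1 ring(s) + 2 π bond(s) = 3.)

3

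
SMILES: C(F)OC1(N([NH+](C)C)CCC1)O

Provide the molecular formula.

Heavy atoms from the SMILES: 7 C, 1 F, 2 N, 2 O.
Implicit hydrogens by atom environment:
  4 × C: 2 H each → 8
  2 × C: 3 H each → 6
  1 × C: no H
  1 × F: no H
  1 × N (charge +1): 1 H
  1 × N: no H
  1 × O: 1 H
  1 × O: no H
  Total hydrogens = 16.
Net charge +1.
Molecular formula: C7H16FN2O2+

C7H16FN2O2+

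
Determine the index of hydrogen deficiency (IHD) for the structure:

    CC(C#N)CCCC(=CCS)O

Molecular formula from the SMILES: C9H15NOS.
DoU = (2C + 2 + N − H − X)/2 = (2·9 + 2 + 1 − 15 − 0)/2 = 6/2 = 3.
(Structurally: 0 ring(s) + 3 π bond(s) = 3.)

3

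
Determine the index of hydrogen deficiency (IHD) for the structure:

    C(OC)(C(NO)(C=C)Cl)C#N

3

Molecular formula from the SMILES: C6H9ClN2O2.
DoU = (2C + 2 + N − H − X)/2 = (2·6 + 2 + 2 − 9 − 1)/2 = 6/2 = 3.
(Structurally: 0 ring(s) + 3 π bond(s) = 3.)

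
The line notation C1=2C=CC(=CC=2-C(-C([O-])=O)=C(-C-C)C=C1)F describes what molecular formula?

C13H10FO2-

Heavy atoms from the SMILES: 13 C, 1 F, 2 O.
Implicit hydrogens by atom environment:
  5 × C (aromatic): 1 H each → 5
  5 × C (aromatic): no H
  1 × C: 3 H
  1 × C: 2 H
  1 × C: no H
  1 × F: no H
  1 × O: no H
  1 × O (charge -1): no H
  Total hydrogens = 10.
Net charge -1.
Molecular formula: C13H10FO2-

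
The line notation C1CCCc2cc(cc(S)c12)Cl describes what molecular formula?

C10H11ClS

Heavy atoms from the SMILES: 10 C, 1 Cl, 1 S.
Implicit hydrogens by atom environment:
  4 × C: 2 H each → 8
  4 × C (aromatic): no H
  2 × C (aromatic): 1 H each → 2
  1 × Cl: no H
  1 × S: 1 H
  Total hydrogens = 11.
Molecular formula: C10H11ClS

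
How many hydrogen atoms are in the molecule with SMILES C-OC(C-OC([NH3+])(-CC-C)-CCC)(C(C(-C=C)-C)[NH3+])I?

33

Hydrogens are implicit in SMILES; fill each atom to its normal valence:
  6 × C: 2 H each → 12
  4 × C: 3 H each → 12
  3 × C: 1 H each → 3
  2 × C: no H
  2 × N (charge +1): 3 H each → 6
  2 × O: no H
  1 × I: no H
  Total hydrogens = 33.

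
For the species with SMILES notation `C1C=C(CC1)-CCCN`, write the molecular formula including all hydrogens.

Heavy atoms from the SMILES: 8 C, 1 N.
Implicit hydrogens by atom environment:
  6 × C: 2 H each → 12
  1 × C: 1 H
  1 × C: no H
  1 × N: 2 H
  Total hydrogens = 15.
Molecular formula: C8H15N

C8H15N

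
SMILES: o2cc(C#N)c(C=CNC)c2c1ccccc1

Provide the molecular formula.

C14H12N2O

Heavy atoms from the SMILES: 14 C, 2 N, 1 O.
Implicit hydrogens by atom environment:
  6 × C (aromatic): 1 H each → 6
  4 × C (aromatic): no H
  2 × C: 1 H each → 2
  1 × C: 3 H
  1 × C: no H
  1 × N: 1 H
  1 × N: no H
  1 × O (aromatic): no H
  Total hydrogens = 12.
Molecular formula: C14H12N2O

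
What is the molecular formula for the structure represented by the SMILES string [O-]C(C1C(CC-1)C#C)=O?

Heavy atoms from the SMILES: 7 C, 2 O.
Implicit hydrogens by atom environment:
  3 × C: 1 H each → 3
  2 × C: 2 H each → 4
  2 × C: no H
  1 × O: no H
  1 × O (charge -1): no H
  Total hydrogens = 7.
Net charge -1.
Molecular formula: C7H7O2-

C7H7O2-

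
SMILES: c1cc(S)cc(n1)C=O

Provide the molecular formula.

C6H5NOS

Heavy atoms from the SMILES: 6 C, 1 N, 1 O, 1 S.
Implicit hydrogens by atom environment:
  3 × C (aromatic): 1 H each → 3
  2 × C (aromatic): no H
  1 × C: 1 H
  1 × N (aromatic): no H
  1 × O: no H
  1 × S: 1 H
  Total hydrogens = 5.
Molecular formula: C6H5NOS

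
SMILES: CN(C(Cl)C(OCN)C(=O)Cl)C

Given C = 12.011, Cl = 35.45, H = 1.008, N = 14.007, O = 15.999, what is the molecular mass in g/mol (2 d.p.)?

215.07

Molecular formula: C6H12Cl2N2O2.
M = 6×12.011 + 2×35.45 + 12×1.008 + 2×14.007 + 2×15.999 = 215.07 g/mol.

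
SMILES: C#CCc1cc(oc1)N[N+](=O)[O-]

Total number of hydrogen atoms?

Hydrogens are implicit in SMILES; fill each atom to its normal valence:
  2 × C (aromatic): 1 H each → 2
  2 × C (aromatic): no H
  1 × C: 2 H
  1 × C: 1 H
  1 × C: no H
  1 × N: 1 H
  1 × N (charge +1): no H
  1 × O (aromatic): no H
  1 × O: no H
  1 × O (charge -1): no H
  Total hydrogens = 6.

6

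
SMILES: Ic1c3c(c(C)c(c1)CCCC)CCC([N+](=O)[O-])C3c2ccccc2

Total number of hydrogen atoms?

24

Hydrogens are implicit in SMILES; fill each atom to its normal valence:
  6 × C (aromatic): 1 H each → 6
  6 × C (aromatic): no H
  5 × C: 2 H each → 10
  2 × C: 3 H each → 6
  2 × C: 1 H each → 2
  1 × I: no H
  1 × N (charge +1): no H
  1 × O: no H
  1 × O (charge -1): no H
  Total hydrogens = 24.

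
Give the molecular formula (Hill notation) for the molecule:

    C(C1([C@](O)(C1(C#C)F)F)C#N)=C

Heavy atoms from the SMILES: 8 C, 2 F, 1 N, 1 O.
Implicit hydrogens by atom environment:
  5 × C: no H
  2 × C: 1 H each → 2
  2 × F: no H
  1 × C: 2 H
  1 × N: no H
  1 × O: 1 H
  Total hydrogens = 5.
Molecular formula: C8H5F2NO

C8H5F2NO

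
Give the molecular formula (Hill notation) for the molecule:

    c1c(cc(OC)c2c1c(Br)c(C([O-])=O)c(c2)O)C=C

C14H10BrO4-

Heavy atoms from the SMILES: 1 Br, 14 C, 4 O.
Implicit hydrogens by atom environment:
  7 × C (aromatic): no H
  3 × C (aromatic): 1 H each → 3
  2 × O: no H
  1 × Br: no H
  1 × C: 3 H
  1 × C: 2 H
  1 × C: 1 H
  1 × C: no H
  1 × O: 1 H
  1 × O (charge -1): no H
  Total hydrogens = 10.
Net charge -1.
Molecular formula: C14H10BrO4-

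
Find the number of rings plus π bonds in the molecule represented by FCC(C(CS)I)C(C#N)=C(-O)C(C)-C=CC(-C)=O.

5

Molecular formula from the SMILES: C13H17FINO2S.
DoU = (2C + 2 + N − H − X)/2 = (2·13 + 2 + 1 − 17 − 2)/2 = 10/2 = 5.
(Structurally: 0 ring(s) + 5 π bond(s) = 5.)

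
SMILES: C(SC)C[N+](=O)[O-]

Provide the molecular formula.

Heavy atoms from the SMILES: 3 C, 1 N, 2 O, 1 S.
Implicit hydrogens by atom environment:
  2 × C: 2 H each → 4
  1 × C: 3 H
  1 × N (charge +1): no H
  1 × O: no H
  1 × O (charge -1): no H
  1 × S: no H
  Total hydrogens = 7.
Molecular formula: C3H7NO2S

C3H7NO2S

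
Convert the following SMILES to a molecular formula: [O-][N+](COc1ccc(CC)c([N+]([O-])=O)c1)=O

Heavy atoms from the SMILES: 9 C, 2 N, 5 O.
Implicit hydrogens by atom environment:
  3 × C (aromatic): 1 H each → 3
  3 × C (aromatic): no H
  3 × O: no H
  2 × C: 2 H each → 4
  2 × N (charge +1): no H
  2 × O (charge -1): no H
  1 × C: 3 H
  Total hydrogens = 10.
Molecular formula: C9H10N2O5

C9H10N2O5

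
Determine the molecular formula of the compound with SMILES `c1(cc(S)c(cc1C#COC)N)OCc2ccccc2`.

Heavy atoms from the SMILES: 16 C, 1 N, 2 O, 1 S.
Implicit hydrogens by atom environment:
  7 × C (aromatic): 1 H each → 7
  5 × C (aromatic): no H
  2 × C: no H
  2 × O: no H
  1 × C: 3 H
  1 × C: 2 H
  1 × N: 2 H
  1 × S: 1 H
  Total hydrogens = 15.
Molecular formula: C16H15NO2S

C16H15NO2S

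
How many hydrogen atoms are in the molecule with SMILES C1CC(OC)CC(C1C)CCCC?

Hydrogens are implicit in SMILES; fill each atom to its normal valence:
  6 × C: 2 H each → 12
  3 × C: 3 H each → 9
  3 × C: 1 H each → 3
  1 × O: no H
  Total hydrogens = 24.

24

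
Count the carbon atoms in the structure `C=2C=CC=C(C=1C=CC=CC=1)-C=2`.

The symbol for carbon appears 12 times in the SMILES.

12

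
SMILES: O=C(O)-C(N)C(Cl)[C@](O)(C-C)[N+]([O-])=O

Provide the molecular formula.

C6H11ClN2O5

Heavy atoms from the SMILES: 6 C, 1 Cl, 2 N, 5 O.
Implicit hydrogens by atom environment:
  2 × C: 1 H each → 2
  2 × C: no H
  2 × O: 1 H each → 2
  2 × O: no H
  1 × C: 3 H
  1 × C: 2 H
  1 × Cl: no H
  1 × N: 2 H
  1 × N (charge +1): no H
  1 × O (charge -1): no H
  Total hydrogens = 11.
Molecular formula: C6H11ClN2O5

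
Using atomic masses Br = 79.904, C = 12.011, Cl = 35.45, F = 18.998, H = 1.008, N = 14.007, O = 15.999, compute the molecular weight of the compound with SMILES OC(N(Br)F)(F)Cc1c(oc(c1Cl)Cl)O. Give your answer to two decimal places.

Molecular formula: C6H4BrCl2F2NO3.
M = 1×79.904 + 6×12.011 + 2×35.45 + 2×18.998 + 4×1.008 + 1×14.007 + 3×15.999 = 326.90 g/mol.

326.90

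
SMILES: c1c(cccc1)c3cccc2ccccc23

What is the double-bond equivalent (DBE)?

Molecular formula from the SMILES: C16H12.
DoU = (2C + 2 + N − H − X)/2 = (2·16 + 2 + 0 − 12 − 0)/2 = 22/2 = 11.
(Structurally: 3 ring(s) + 8 π bond(s) = 11.)

11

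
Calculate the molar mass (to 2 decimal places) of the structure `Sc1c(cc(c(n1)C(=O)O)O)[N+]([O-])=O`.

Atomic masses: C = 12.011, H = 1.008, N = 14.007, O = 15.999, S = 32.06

Molecular formula: C6H4N2O5S.
M = 6×12.011 + 4×1.008 + 2×14.007 + 5×15.999 + 1×32.06 = 216.17 g/mol.

216.17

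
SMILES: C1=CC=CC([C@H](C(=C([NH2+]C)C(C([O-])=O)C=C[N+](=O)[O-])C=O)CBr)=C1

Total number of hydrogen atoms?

Hydrogens are implicit in SMILES; fill each atom to its normal valence:
  5 × C: 1 H each → 5
  5 × C (aromatic): 1 H each → 5
  3 × C: no H
  3 × O: no H
  2 × O (charge -1): no H
  1 × Br: no H
  1 × C: 3 H
  1 × C: 2 H
  1 × C (aromatic): no H
  1 × N (charge +1): 2 H
  1 × N (charge +1): no H
  Total hydrogens = 17.

17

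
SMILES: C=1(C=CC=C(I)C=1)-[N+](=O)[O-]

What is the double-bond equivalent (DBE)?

5

Molecular formula from the SMILES: C6H4INO2.
DoU = (2C + 2 + N − H − X)/2 = (2·6 + 2 + 1 − 4 − 1)/2 = 10/2 = 5.
(Structurally: 1 ring(s) + 4 π bond(s) = 5.)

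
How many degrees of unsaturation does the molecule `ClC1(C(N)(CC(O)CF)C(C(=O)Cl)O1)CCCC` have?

Molecular formula from the SMILES: C11H18Cl2FNO3.
DoU = (2C + 2 + N − H − X)/2 = (2·11 + 2 + 1 − 18 − 3)/2 = 4/2 = 2.
(Structurally: 1 ring(s) + 1 π bond(s) = 2.)

2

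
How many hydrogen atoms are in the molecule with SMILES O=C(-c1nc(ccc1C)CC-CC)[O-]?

Hydrogens are implicit in SMILES; fill each atom to its normal valence:
  3 × C: 2 H each → 6
  3 × C (aromatic): no H
  2 × C: 3 H each → 6
  2 × C (aromatic): 1 H each → 2
  1 × C: no H
  1 × N (aromatic): no H
  1 × O: no H
  1 × O (charge -1): no H
  Total hydrogens = 14.

14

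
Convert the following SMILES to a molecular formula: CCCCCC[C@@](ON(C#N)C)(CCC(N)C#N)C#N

C14H23N5O

Heavy atoms from the SMILES: 14 C, 5 N, 1 O.
Implicit hydrogens by atom environment:
  7 × C: 2 H each → 14
  4 × C: no H
  4 × N: no H
  2 × C: 3 H each → 6
  1 × C: 1 H
  1 × N: 2 H
  1 × O: no H
  Total hydrogens = 23.
Molecular formula: C14H23N5O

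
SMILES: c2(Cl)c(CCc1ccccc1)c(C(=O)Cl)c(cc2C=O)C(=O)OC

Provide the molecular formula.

Heavy atoms from the SMILES: 18 C, 2 Cl, 4 O.
Implicit hydrogens by atom environment:
  6 × C (aromatic): 1 H each → 6
  6 × C (aromatic): no H
  4 × O: no H
  2 × C: 2 H each → 4
  2 × C: no H
  2 × Cl: no H
  1 × C: 3 H
  1 × C: 1 H
  Total hydrogens = 14.
Molecular formula: C18H14Cl2O4

C18H14Cl2O4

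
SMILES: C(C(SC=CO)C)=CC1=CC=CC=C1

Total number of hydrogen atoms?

Hydrogens are implicit in SMILES; fill each atom to its normal valence:
  5 × C: 1 H each → 5
  5 × C (aromatic): 1 H each → 5
  1 × C: 3 H
  1 × C (aromatic): no H
  1 × O: 1 H
  1 × S: no H
  Total hydrogens = 14.

14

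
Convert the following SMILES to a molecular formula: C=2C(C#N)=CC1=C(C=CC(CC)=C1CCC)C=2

C16H17N

Heavy atoms from the SMILES: 16 C, 1 N.
Implicit hydrogens by atom environment:
  5 × C (aromatic): 1 H each → 5
  5 × C (aromatic): no H
  3 × C: 2 H each → 6
  2 × C: 3 H each → 6
  1 × C: no H
  1 × N: no H
  Total hydrogens = 17.
Molecular formula: C16H17N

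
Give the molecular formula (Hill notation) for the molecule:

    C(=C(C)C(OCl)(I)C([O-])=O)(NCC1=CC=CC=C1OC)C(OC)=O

Heavy atoms from the SMILES: 15 C, 1 Cl, 1 I, 1 N, 6 O.
Implicit hydrogens by atom environment:
  5 × C: no H
  5 × O: no H
  4 × C (aromatic): 1 H each → 4
  3 × C: 3 H each → 9
  2 × C (aromatic): no H
  1 × C: 2 H
  1 × Cl: no H
  1 × I: no H
  1 × N: 1 H
  1 × O (charge -1): no H
  Total hydrogens = 16.
Net charge -1.
Molecular formula: C15H16ClINO6-

C15H16ClINO6-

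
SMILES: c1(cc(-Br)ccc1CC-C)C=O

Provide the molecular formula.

C10H11BrO

Heavy atoms from the SMILES: 1 Br, 10 C, 1 O.
Implicit hydrogens by atom environment:
  3 × C (aromatic): 1 H each → 3
  3 × C (aromatic): no H
  2 × C: 2 H each → 4
  1 × Br: no H
  1 × C: 3 H
  1 × C: 1 H
  1 × O: no H
  Total hydrogens = 11.
Molecular formula: C10H11BrO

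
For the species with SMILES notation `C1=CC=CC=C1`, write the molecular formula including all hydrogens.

C6H6

Heavy atoms from the SMILES: 6 C.
Implicit hydrogens by atom environment:
  6 × C (aromatic): 1 H each → 6
  Total hydrogens = 6.
Molecular formula: C6H6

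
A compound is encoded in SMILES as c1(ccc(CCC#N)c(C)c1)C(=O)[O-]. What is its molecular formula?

Heavy atoms from the SMILES: 11 C, 1 N, 2 O.
Implicit hydrogens by atom environment:
  3 × C (aromatic): 1 H each → 3
  3 × C (aromatic): no H
  2 × C: 2 H each → 4
  2 × C: no H
  1 × C: 3 H
  1 × N: no H
  1 × O: no H
  1 × O (charge -1): no H
  Total hydrogens = 10.
Net charge -1.
Molecular formula: C11H10NO2-

C11H10NO2-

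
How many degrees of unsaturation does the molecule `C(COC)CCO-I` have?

0

Molecular formula from the SMILES: C5H11IO2.
DoU = (2C + 2 + N − H − X)/2 = (2·5 + 2 + 0 − 11 − 1)/2 = 0/2 = 0.
(Structurally: 0 ring(s) + 0 π bond(s) = 0.)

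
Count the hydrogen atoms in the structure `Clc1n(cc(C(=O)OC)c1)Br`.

Hydrogens are implicit in SMILES; fill each atom to its normal valence:
  2 × C (aromatic): 1 H each → 2
  2 × C (aromatic): no H
  2 × O: no H
  1 × Br: no H
  1 × C: 3 H
  1 × C: no H
  1 × Cl: no H
  1 × N (aromatic): no H
  Total hydrogens = 5.

5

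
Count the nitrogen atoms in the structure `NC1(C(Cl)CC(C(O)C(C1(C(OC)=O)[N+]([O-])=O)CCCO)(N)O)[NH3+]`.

The symbol for nitrogen appears 4 times in the SMILES.

4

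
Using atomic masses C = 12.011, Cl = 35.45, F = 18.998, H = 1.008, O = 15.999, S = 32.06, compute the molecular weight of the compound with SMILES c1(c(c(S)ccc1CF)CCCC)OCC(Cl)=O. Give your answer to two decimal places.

Molecular formula: C13H16ClFO2S.
M = 13×12.011 + 1×35.45 + 1×18.998 + 16×1.008 + 2×15.999 + 1×32.06 = 290.78 g/mol.

290.78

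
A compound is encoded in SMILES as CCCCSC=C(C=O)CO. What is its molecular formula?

C8H14O2S

Heavy atoms from the SMILES: 8 C, 2 O, 1 S.
Implicit hydrogens by atom environment:
  4 × C: 2 H each → 8
  2 × C: 1 H each → 2
  1 × C: 3 H
  1 × C: no H
  1 × O: 1 H
  1 × O: no H
  1 × S: no H
  Total hydrogens = 14.
Molecular formula: C8H14O2S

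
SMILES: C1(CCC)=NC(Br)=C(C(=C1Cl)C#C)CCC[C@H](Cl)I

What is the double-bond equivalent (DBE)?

Molecular formula from the SMILES: C14H15BrCl2IN.
DoU = (2C + 2 + N − H − X)/2 = (2·14 + 2 + 1 − 15 − 4)/2 = 12/2 = 6.
(Structurally: 1 ring(s) + 5 π bond(s) = 6.)

6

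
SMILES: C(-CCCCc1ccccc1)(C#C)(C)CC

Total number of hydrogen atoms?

22

Hydrogens are implicit in SMILES; fill each atom to its normal valence:
  5 × C: 2 H each → 10
  5 × C (aromatic): 1 H each → 5
  2 × C: 3 H each → 6
  2 × C: no H
  1 × C: 1 H
  1 × C (aromatic): no H
  Total hydrogens = 22.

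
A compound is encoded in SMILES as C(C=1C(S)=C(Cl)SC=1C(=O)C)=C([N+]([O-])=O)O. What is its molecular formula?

C8H6ClNO4S2

Heavy atoms from the SMILES: 8 C, 1 Cl, 1 N, 4 O, 2 S.
Implicit hydrogens by atom environment:
  4 × C (aromatic): no H
  2 × C: no H
  2 × O: no H
  1 × C: 3 H
  1 × C: 1 H
  1 × Cl: no H
  1 × N (charge +1): no H
  1 × O: 1 H
  1 × O (charge -1): no H
  1 × S: 1 H
  1 × S (aromatic): no H
  Total hydrogens = 6.
Molecular formula: C8H6ClNO4S2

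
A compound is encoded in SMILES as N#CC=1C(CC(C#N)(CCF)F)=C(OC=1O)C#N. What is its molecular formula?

C11H7F2N3O2

Heavy atoms from the SMILES: 11 C, 2 F, 3 N, 2 O.
Implicit hydrogens by atom environment:
  4 × C (aromatic): no H
  4 × C: no H
  3 × C: 2 H each → 6
  3 × N: no H
  2 × F: no H
  1 × O: 1 H
  1 × O (aromatic): no H
  Total hydrogens = 7.
Molecular formula: C11H7F2N3O2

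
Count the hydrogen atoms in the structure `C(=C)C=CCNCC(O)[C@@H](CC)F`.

Hydrogens are implicit in SMILES; fill each atom to its normal valence:
  5 × C: 1 H each → 5
  4 × C: 2 H each → 8
  1 × C: 3 H
  1 × F: no H
  1 × N: 1 H
  1 × O: 1 H
  Total hydrogens = 18.

18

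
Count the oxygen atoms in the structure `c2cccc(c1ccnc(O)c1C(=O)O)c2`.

The symbol for oxygen appears 3 times in the SMILES.

3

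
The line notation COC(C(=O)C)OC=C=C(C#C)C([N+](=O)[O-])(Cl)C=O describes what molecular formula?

Heavy atoms from the SMILES: 11 C, 1 Cl, 1 N, 6 O.
Implicit hydrogens by atom environment:
  5 × C: no H
  5 × O: no H
  4 × C: 1 H each → 4
  2 × C: 3 H each → 6
  1 × Cl: no H
  1 × N (charge +1): no H
  1 × O (charge -1): no H
  Total hydrogens = 10.
Molecular formula: C11H10ClNO6

C11H10ClNO6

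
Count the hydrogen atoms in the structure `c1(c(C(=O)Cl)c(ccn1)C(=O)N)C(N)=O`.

6

Hydrogens are implicit in SMILES; fill each atom to its normal valence:
  3 × C (aromatic): no H
  3 × C: no H
  3 × O: no H
  2 × C (aromatic): 1 H each → 2
  2 × N: 2 H each → 4
  1 × Cl: no H
  1 × N (aromatic): no H
  Total hydrogens = 6.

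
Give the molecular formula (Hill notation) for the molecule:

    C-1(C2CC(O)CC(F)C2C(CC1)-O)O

C10H17FO3

Heavy atoms from the SMILES: 10 C, 1 F, 3 O.
Implicit hydrogens by atom environment:
  6 × C: 1 H each → 6
  4 × C: 2 H each → 8
  3 × O: 1 H each → 3
  1 × F: no H
  Total hydrogens = 17.
Molecular formula: C10H17FO3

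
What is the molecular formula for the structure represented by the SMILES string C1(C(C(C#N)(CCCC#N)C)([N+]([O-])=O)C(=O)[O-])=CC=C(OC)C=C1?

C16H16N3O5-

Heavy atoms from the SMILES: 16 C, 3 N, 5 O.
Implicit hydrogens by atom environment:
  5 × C: no H
  4 × C (aromatic): 1 H each → 4
  3 × C: 2 H each → 6
  3 × O: no H
  2 × C: 3 H each → 6
  2 × C (aromatic): no H
  2 × N: no H
  2 × O (charge -1): no H
  1 × N (charge +1): no H
  Total hydrogens = 16.
Net charge -1.
Molecular formula: C16H16N3O5-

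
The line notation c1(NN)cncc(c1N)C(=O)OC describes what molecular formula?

Heavy atoms from the SMILES: 7 C, 4 N, 2 O.
Implicit hydrogens by atom environment:
  3 × C (aromatic): no H
  2 × C (aromatic): 1 H each → 2
  2 × N: 2 H each → 4
  2 × O: no H
  1 × C: 3 H
  1 × C: no H
  1 × N: 1 H
  1 × N (aromatic): no H
  Total hydrogens = 10.
Molecular formula: C7H10N4O2

C7H10N4O2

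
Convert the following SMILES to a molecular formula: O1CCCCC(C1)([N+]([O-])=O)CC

Heavy atoms from the SMILES: 8 C, 1 N, 3 O.
Implicit hydrogens by atom environment:
  6 × C: 2 H each → 12
  2 × O: no H
  1 × C: 3 H
  1 × C: no H
  1 × N (charge +1): no H
  1 × O (charge -1): no H
  Total hydrogens = 15.
Molecular formula: C8H15NO3

C8H15NO3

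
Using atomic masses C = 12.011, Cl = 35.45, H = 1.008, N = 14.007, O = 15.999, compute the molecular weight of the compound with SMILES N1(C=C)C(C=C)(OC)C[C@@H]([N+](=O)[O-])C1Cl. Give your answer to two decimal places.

Molecular formula: C9H13ClN2O3.
M = 9×12.011 + 1×35.45 + 13×1.008 + 2×14.007 + 3×15.999 = 232.66 g/mol.

232.66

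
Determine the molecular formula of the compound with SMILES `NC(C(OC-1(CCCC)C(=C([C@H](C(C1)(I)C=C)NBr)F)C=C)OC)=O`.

C17H25BrFIN2O3

Heavy atoms from the SMILES: 1 Br, 17 C, 1 F, 1 I, 2 N, 3 O.
Implicit hydrogens by atom environment:
  6 × C: 2 H each → 12
  5 × C: no H
  4 × C: 1 H each → 4
  3 × O: no H
  2 × C: 3 H each → 6
  1 × Br: no H
  1 × F: no H
  1 × I: no H
  1 × N: 2 H
  1 × N: 1 H
  Total hydrogens = 25.
Molecular formula: C17H25BrFIN2O3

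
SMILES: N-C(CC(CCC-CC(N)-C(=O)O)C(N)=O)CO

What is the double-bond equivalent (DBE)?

2

Molecular formula from the SMILES: C11H23N3O4.
DoU = (2C + 2 + N − H − X)/2 = (2·11 + 2 + 3 − 23 − 0)/2 = 4/2 = 2.
(Structurally: 0 ring(s) + 2 π bond(s) = 2.)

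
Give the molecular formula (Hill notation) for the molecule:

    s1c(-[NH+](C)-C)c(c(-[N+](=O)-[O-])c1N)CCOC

Heavy atoms from the SMILES: 9 C, 3 N, 3 O, 1 S.
Implicit hydrogens by atom environment:
  4 × C (aromatic): no H
  3 × C: 3 H each → 9
  2 × C: 2 H each → 4
  2 × O: no H
  1 × N: 2 H
  1 × N (charge +1): 1 H
  1 × N (charge +1): no H
  1 × O (charge -1): no H
  1 × S (aromatic): no H
  Total hydrogens = 16.
Net charge +1.
Molecular formula: C9H16N3O3S+

C9H16N3O3S+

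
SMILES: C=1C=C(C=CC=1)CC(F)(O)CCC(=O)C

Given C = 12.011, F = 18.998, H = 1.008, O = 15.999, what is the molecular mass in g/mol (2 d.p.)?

Molecular formula: C12H15FO2.
M = 12×12.011 + 1×18.998 + 15×1.008 + 2×15.999 = 210.25 g/mol.

210.25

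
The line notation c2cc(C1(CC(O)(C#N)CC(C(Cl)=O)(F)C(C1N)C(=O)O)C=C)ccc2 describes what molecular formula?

Heavy atoms from the SMILES: 18 C, 1 Cl, 1 F, 2 N, 4 O.
Implicit hydrogens by atom environment:
  6 × C: no H
  5 × C (aromatic): 1 H each → 5
  3 × C: 2 H each → 6
  3 × C: 1 H each → 3
  2 × O: 1 H each → 2
  2 × O: no H
  1 × C (aromatic): no H
  1 × Cl: no H
  1 × F: no H
  1 × N: 2 H
  1 × N: no H
  Total hydrogens = 18.
Molecular formula: C18H18ClFN2O4

C18H18ClFN2O4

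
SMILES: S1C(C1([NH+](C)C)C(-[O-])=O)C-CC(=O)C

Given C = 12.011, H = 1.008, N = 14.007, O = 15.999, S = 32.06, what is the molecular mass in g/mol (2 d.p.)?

Molecular formula: C9H15NO3S.
M = 9×12.011 + 15×1.008 + 1×14.007 + 3×15.999 + 1×32.06 = 217.28 g/mol.

217.28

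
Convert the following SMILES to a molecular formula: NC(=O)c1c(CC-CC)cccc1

C11H15NO

Heavy atoms from the SMILES: 11 C, 1 N, 1 O.
Implicit hydrogens by atom environment:
  4 × C (aromatic): 1 H each → 4
  3 × C: 2 H each → 6
  2 × C (aromatic): no H
  1 × C: 3 H
  1 × C: no H
  1 × N: 2 H
  1 × O: no H
  Total hydrogens = 15.
Molecular formula: C11H15NO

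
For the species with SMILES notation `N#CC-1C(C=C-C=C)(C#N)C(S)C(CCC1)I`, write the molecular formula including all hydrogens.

C13H15IN2S

Heavy atoms from the SMILES: 13 C, 1 I, 2 N, 1 S.
Implicit hydrogens by atom environment:
  6 × C: 1 H each → 6
  4 × C: 2 H each → 8
  3 × C: no H
  2 × N: no H
  1 × I: no H
  1 × S: 1 H
  Total hydrogens = 15.
Molecular formula: C13H15IN2S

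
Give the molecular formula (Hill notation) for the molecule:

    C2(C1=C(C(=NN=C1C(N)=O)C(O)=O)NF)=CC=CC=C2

Heavy atoms from the SMILES: 12 C, 1 F, 4 N, 3 O.
Implicit hydrogens by atom environment:
  5 × C (aromatic): 1 H each → 5
  5 × C (aromatic): no H
  2 × C: no H
  2 × N (aromatic): no H
  2 × O: no H
  1 × F: no H
  1 × N: 2 H
  1 × N: 1 H
  1 × O: 1 H
  Total hydrogens = 9.
Molecular formula: C12H9FN4O3

C12H9FN4O3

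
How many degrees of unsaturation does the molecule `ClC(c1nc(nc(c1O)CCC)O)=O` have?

5

Molecular formula from the SMILES: C8H9ClN2O3.
DoU = (2C + 2 + N − H − X)/2 = (2·8 + 2 + 2 − 9 − 1)/2 = 10/2 = 5.
(Structurally: 1 ring(s) + 4 π bond(s) = 5.)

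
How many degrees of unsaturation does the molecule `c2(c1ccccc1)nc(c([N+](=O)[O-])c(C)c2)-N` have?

9

Molecular formula from the SMILES: C12H11N3O2.
DoU = (2C + 2 + N − H − X)/2 = (2·12 + 2 + 3 − 11 − 0)/2 = 18/2 = 9.
(Structurally: 2 ring(s) + 7 π bond(s) = 9.)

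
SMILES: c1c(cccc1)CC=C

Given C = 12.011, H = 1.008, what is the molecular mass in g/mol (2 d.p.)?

118.18

Molecular formula: C9H10.
M = 9×12.011 + 10×1.008 = 118.18 g/mol.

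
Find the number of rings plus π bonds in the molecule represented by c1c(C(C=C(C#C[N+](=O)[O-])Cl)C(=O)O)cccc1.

Molecular formula from the SMILES: C12H8ClNO4.
DoU = (2C + 2 + N − H − X)/2 = (2·12 + 2 + 1 − 8 − 1)/2 = 18/2 = 9.
(Structurally: 1 ring(s) + 8 π bond(s) = 9.)

9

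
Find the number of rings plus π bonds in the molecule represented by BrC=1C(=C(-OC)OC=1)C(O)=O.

4

Molecular formula from the SMILES: C6H5BrO4.
DoU = (2C + 2 + N − H − X)/2 = (2·6 + 2 + 0 − 5 − 1)/2 = 8/2 = 4.
(Structurally: 1 ring(s) + 3 π bond(s) = 4.)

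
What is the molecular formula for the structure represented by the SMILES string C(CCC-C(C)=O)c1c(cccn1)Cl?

C11H14ClNO

Heavy atoms from the SMILES: 11 C, 1 Cl, 1 N, 1 O.
Implicit hydrogens by atom environment:
  4 × C: 2 H each → 8
  3 × C (aromatic): 1 H each → 3
  2 × C (aromatic): no H
  1 × C: 3 H
  1 × C: no H
  1 × Cl: no H
  1 × N (aromatic): no H
  1 × O: no H
  Total hydrogens = 14.
Molecular formula: C11H14ClNO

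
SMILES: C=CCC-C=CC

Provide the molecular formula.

C7H12

Heavy atoms from the SMILES: 7 C.
Implicit hydrogens by atom environment:
  3 × C: 2 H each → 6
  3 × C: 1 H each → 3
  1 × C: 3 H
  Total hydrogens = 12.
Molecular formula: C7H12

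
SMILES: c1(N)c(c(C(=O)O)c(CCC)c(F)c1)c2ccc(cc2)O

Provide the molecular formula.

Heavy atoms from the SMILES: 16 C, 1 F, 1 N, 3 O.
Implicit hydrogens by atom environment:
  7 × C (aromatic): no H
  5 × C (aromatic): 1 H each → 5
  2 × C: 2 H each → 4
  2 × O: 1 H each → 2
  1 × C: 3 H
  1 × C: no H
  1 × F: no H
  1 × N: 2 H
  1 × O: no H
  Total hydrogens = 16.
Molecular formula: C16H16FNO3

C16H16FNO3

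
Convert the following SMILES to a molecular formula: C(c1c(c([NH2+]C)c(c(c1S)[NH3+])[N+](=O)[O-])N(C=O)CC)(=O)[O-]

Heavy atoms from the SMILES: 11 C, 4 N, 5 O, 1 S.
Implicit hydrogens by atom environment:
  6 × C (aromatic): no H
  3 × O: no H
  2 × C: 3 H each → 6
  2 × O (charge -1): no H
  1 × C: 2 H
  1 × C: 1 H
  1 × C: no H
  1 × N (charge +1): 3 H
  1 × N (charge +1): 2 H
  1 × N: no H
  1 × N (charge +1): no H
  1 × S: 1 H
  Total hydrogens = 15.
Net charge +1.
Molecular formula: C11H15N4O5S+

C11H15N4O5S+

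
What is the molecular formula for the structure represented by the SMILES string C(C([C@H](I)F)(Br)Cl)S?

Heavy atoms from the SMILES: 1 Br, 3 C, 1 Cl, 1 F, 1 I, 1 S.
Implicit hydrogens by atom environment:
  1 × Br: no H
  1 × C: 2 H
  1 × C: 1 H
  1 × C: no H
  1 × Cl: no H
  1 × F: no H
  1 × I: no H
  1 × S: 1 H
  Total hydrogens = 4.
Molecular formula: C3H4BrClFIS

C3H4BrClFIS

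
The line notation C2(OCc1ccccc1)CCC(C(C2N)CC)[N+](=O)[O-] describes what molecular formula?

C15H22N2O3

Heavy atoms from the SMILES: 15 C, 2 N, 3 O.
Implicit hydrogens by atom environment:
  5 × C (aromatic): 1 H each → 5
  4 × C: 2 H each → 8
  4 × C: 1 H each → 4
  2 × O: no H
  1 × C: 3 H
  1 × C (aromatic): no H
  1 × N: 2 H
  1 × N (charge +1): no H
  1 × O (charge -1): no H
  Total hydrogens = 22.
Molecular formula: C15H22N2O3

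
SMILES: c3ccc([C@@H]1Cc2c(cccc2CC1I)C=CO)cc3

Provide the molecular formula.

Heavy atoms from the SMILES: 18 C, 1 I, 1 O.
Implicit hydrogens by atom environment:
  8 × C (aromatic): 1 H each → 8
  4 × C: 1 H each → 4
  4 × C (aromatic): no H
  2 × C: 2 H each → 4
  1 × I: no H
  1 × O: 1 H
  Total hydrogens = 17.
Molecular formula: C18H17IO

C18H17IO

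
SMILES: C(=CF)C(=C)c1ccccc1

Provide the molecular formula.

Heavy atoms from the SMILES: 10 C, 1 F.
Implicit hydrogens by atom environment:
  5 × C (aromatic): 1 H each → 5
  2 × C: 1 H each → 2
  1 × C: 2 H
  1 × C: no H
  1 × C (aromatic): no H
  1 × F: no H
  Total hydrogens = 9.
Molecular formula: C10H9F

C10H9F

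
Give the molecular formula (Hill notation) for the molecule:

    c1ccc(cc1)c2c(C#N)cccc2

C13H9N

Heavy atoms from the SMILES: 13 C, 1 N.
Implicit hydrogens by atom environment:
  9 × C (aromatic): 1 H each → 9
  3 × C (aromatic): no H
  1 × C: no H
  1 × N: no H
  Total hydrogens = 9.
Molecular formula: C13H9N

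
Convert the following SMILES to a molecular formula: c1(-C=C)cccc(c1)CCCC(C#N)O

Heavy atoms from the SMILES: 13 C, 1 N, 1 O.
Implicit hydrogens by atom environment:
  4 × C: 2 H each → 8
  4 × C (aromatic): 1 H each → 4
  2 × C: 1 H each → 2
  2 × C (aromatic): no H
  1 × C: no H
  1 × N: no H
  1 × O: 1 H
  Total hydrogens = 15.
Molecular formula: C13H15NO

C13H15NO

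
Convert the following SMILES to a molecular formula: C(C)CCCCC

Heavy atoms from the SMILES: 7 C.
Implicit hydrogens by atom environment:
  5 × C: 2 H each → 10
  2 × C: 3 H each → 6
  Total hydrogens = 16.
Molecular formula: C7H16

C7H16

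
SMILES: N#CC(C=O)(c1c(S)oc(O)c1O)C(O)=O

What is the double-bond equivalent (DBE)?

Molecular formula from the SMILES: C8H5NO6S.
DoU = (2C + 2 + N − H − X)/2 = (2·8 + 2 + 1 − 5 − 0)/2 = 14/2 = 7.
(Structurally: 1 ring(s) + 6 π bond(s) = 7.)

7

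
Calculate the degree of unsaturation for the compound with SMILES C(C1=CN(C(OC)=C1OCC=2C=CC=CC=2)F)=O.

8

Molecular formula from the SMILES: C13H12FNO3.
DoU = (2C + 2 + N − H − X)/2 = (2·13 + 2 + 1 − 12 − 1)/2 = 16/2 = 8.
(Structurally: 2 ring(s) + 6 π bond(s) = 8.)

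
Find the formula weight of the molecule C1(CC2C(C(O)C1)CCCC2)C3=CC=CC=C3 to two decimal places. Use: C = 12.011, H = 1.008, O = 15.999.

230.35

Molecular formula: C16H22O.
M = 16×12.011 + 22×1.008 + 1×15.999 = 230.35 g/mol.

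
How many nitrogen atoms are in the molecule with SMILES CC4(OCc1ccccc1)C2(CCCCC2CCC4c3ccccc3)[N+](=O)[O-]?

1

The symbol for nitrogen appears 1 time in the SMILES.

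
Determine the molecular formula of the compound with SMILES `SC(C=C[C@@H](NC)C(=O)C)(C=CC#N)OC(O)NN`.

C11H18N4O3S

Heavy atoms from the SMILES: 11 C, 4 N, 3 O, 1 S.
Implicit hydrogens by atom environment:
  6 × C: 1 H each → 6
  3 × C: no H
  2 × C: 3 H each → 6
  2 × N: 1 H each → 2
  2 × O: no H
  1 × N: 2 H
  1 × N: no H
  1 × O: 1 H
  1 × S: 1 H
  Total hydrogens = 18.
Molecular formula: C11H18N4O3S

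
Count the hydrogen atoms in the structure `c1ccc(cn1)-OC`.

7

Hydrogens are implicit in SMILES; fill each atom to its normal valence:
  4 × C (aromatic): 1 H each → 4
  1 × C: 3 H
  1 × C (aromatic): no H
  1 × N (aromatic): no H
  1 × O: no H
  Total hydrogens = 7.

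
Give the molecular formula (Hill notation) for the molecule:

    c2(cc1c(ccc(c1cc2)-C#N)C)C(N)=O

C13H10N2O

Heavy atoms from the SMILES: 13 C, 2 N, 1 O.
Implicit hydrogens by atom environment:
  5 × C (aromatic): 1 H each → 5
  5 × C (aromatic): no H
  2 × C: no H
  1 × C: 3 H
  1 × N: 2 H
  1 × N: no H
  1 × O: no H
  Total hydrogens = 10.
Molecular formula: C13H10N2O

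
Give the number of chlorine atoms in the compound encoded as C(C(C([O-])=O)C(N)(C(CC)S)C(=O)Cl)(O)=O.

The symbol for chlorine appears 1 time in the SMILES.

1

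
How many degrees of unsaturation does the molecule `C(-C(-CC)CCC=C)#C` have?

3

Molecular formula from the SMILES: C9H14.
DoU = (2C + 2 + N − H − X)/2 = (2·9 + 2 + 0 − 14 − 0)/2 = 6/2 = 3.
(Structurally: 0 ring(s) + 3 π bond(s) = 3.)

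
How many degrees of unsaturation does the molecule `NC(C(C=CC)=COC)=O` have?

Molecular formula from the SMILES: C7H11NO2.
DoU = (2C + 2 + N − H − X)/2 = (2·7 + 2 + 1 − 11 − 0)/2 = 6/2 = 3.
(Structurally: 0 ring(s) + 3 π bond(s) = 3.)

3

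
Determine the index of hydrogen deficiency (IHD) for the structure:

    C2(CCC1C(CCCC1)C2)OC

Molecular formula from the SMILES: C11H20O.
DoU = (2C + 2 + N − H − X)/2 = (2·11 + 2 + 0 − 20 − 0)/2 = 4/2 = 2.
(Structurally: 2 ring(s) + 0 π bond(s) = 2.)

2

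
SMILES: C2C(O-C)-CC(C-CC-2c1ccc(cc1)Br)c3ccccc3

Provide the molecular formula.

Heavy atoms from the SMILES: 1 Br, 20 C, 1 O.
Implicit hydrogens by atom environment:
  9 × C (aromatic): 1 H each → 9
  4 × C: 2 H each → 8
  3 × C: 1 H each → 3
  3 × C (aromatic): no H
  1 × Br: no H
  1 × C: 3 H
  1 × O: no H
  Total hydrogens = 23.
Molecular formula: C20H23BrO

C20H23BrO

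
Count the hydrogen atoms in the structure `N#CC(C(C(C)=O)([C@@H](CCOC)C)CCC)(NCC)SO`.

Hydrogens are implicit in SMILES; fill each atom to its normal valence:
  5 × C: 3 H each → 15
  5 × C: 2 H each → 10
  4 × C: no H
  2 × O: no H
  1 × C: 1 H
  1 × N: 1 H
  1 × N: no H
  1 × O: 1 H
  1 × S: no H
  Total hydrogens = 28.

28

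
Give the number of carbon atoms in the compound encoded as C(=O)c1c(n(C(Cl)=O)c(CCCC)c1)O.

The symbol for carbon appears 10 times in the SMILES. Lowercase c denotes aromatic carbon and counts toward C.

10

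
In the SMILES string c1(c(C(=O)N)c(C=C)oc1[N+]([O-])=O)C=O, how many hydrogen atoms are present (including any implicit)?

Hydrogens are implicit in SMILES; fill each atom to its normal valence:
  4 × C (aromatic): no H
  3 × O: no H
  2 × C: 1 H each → 2
  1 × C: 2 H
  1 × C: no H
  1 × N: 2 H
  1 × N (charge +1): no H
  1 × O (aromatic): no H
  1 × O (charge -1): no H
  Total hydrogens = 6.

6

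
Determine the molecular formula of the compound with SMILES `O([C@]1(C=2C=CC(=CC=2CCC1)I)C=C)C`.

Heavy atoms from the SMILES: 13 C, 1 I, 1 O.
Implicit hydrogens by atom environment:
  4 × C: 2 H each → 8
  3 × C (aromatic): 1 H each → 3
  3 × C (aromatic): no H
  1 × C: 3 H
  1 × C: 1 H
  1 × C: no H
  1 × I: no H
  1 × O: no H
  Total hydrogens = 15.
Molecular formula: C13H15IO

C13H15IO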